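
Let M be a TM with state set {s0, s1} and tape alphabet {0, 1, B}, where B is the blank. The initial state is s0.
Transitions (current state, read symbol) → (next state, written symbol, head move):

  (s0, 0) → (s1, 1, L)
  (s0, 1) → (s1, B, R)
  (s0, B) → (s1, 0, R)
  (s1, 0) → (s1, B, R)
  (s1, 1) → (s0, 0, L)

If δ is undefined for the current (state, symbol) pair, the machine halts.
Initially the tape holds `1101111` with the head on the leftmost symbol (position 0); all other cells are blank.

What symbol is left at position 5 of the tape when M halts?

0

s0 | [1]101111B   read 1 → write B, move R, go to s1
s1 | B[1]01111B   read 1 → write 0, move L, go to s0
s0 | [B]001111B   read B → write 0, move R, go to s1
s1 | 0[0]01111B   read 0 → write B, move R, go to s1
s1 | 0B[0]1111B   read 0 → write B, move R, go to s1
s1 | 0BB[1]111B   read 1 → write 0, move L, go to s0
s0 | 0B[B]0111B   read B → write 0, move R, go to s1
s1 | 0B0[0]111B   read 0 → write B, move R, go to s1
s1 | 0B0B[1]11B   read 1 → write 0, move L, go to s0
s0 | 0B0[B]011B   read B → write 0, move R, go to s1
s1 | 0B00[0]11B   read 0 → write B, move R, go to s1
s1 | 0B00B[1]1B   read 1 → write 0, move L, go to s0
s0 | 0B00[B]01B   read B → write 0, move R, go to s1
s1 | 0B000[0]1B   read 0 → write B, move R, go to s1
s1 | 0B000B[1]B   read 1 → write 0, move L, go to s0
s0 | 0B000[B]0B   read B → write 0, move R, go to s1
s1 | 0B0000[0]B   read 0 → write B, move R, go to s1
s1 | 0B0000B[B]
Cell 5 holds 0 when M halts.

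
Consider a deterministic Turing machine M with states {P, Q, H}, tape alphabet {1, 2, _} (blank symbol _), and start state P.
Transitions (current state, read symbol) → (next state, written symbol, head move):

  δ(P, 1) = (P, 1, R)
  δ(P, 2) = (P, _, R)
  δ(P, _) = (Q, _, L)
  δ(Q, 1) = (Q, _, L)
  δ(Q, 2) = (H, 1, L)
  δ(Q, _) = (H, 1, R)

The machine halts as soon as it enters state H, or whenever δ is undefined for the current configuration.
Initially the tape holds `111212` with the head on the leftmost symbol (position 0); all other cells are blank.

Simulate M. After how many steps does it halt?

8

P | [1]11212_   read 1 → write 1, move R, go to P
P | 1[1]1212_   read 1 → write 1, move R, go to P
P | 11[1]212_   read 1 → write 1, move R, go to P
P | 111[2]12_   read 2 → write _, move R, go to P
P | 111_[1]2_   read 1 → write 1, move R, go to P
P | 111_1[2]_   read 2 → write _, move R, go to P
P | 111_1_[_]   read _ → write _, move L, go to Q
Q | 111_1[_]_   read _ → write 1, move R, go to H
H | 111_11[_]
M halts after 8 transitions.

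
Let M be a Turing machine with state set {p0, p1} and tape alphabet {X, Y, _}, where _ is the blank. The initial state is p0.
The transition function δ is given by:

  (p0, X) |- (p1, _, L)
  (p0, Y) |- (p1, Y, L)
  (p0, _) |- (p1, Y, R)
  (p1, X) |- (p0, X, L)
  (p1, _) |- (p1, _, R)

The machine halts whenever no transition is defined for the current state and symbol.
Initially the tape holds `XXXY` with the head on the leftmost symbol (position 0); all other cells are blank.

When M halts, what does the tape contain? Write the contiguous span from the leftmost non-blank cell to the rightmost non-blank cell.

YXXY

state=p0 head=0 tape=_[X]XXY   (p0,X)→(p1,_,L)
state=p1 head=-1 tape=[_]_XXY   (p1,_)→(p1,_,R)
state=p1 head=0 tape=_[_]XXY   (p1,_)→(p1,_,R)
state=p1 head=1 tape=__[X]XY   (p1,X)→(p0,X,L)
state=p0 head=0 tape=_[_]XXY   (p0,_)→(p1,Y,R)
state=p1 head=1 tape=_Y[X]XY   (p1,X)→(p0,X,L)
state=p0 head=0 tape=_[Y]XXY   (p0,Y)→(p1,Y,L)
state=p1 head=-1 tape=[_]YXXY   (p1,_)→(p1,_,R)
state=p1 head=0 tape=_[Y]XXY
The non-blank tape span at halt is YXXY.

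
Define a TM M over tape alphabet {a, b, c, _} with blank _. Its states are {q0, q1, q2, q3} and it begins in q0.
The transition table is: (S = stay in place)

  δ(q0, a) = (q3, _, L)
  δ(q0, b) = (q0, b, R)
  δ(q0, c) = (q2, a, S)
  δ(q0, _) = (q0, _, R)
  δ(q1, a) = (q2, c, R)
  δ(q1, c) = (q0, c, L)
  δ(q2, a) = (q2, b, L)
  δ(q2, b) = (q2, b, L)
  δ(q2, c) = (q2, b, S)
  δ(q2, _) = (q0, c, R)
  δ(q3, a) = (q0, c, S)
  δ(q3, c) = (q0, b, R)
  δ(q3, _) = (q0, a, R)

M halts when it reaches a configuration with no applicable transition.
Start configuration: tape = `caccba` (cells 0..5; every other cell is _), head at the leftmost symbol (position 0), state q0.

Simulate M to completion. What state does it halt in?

q0 | _[c]accba   read c → write a, move S, go to q2
q2 | _[a]accba   read a → write b, move L, go to q2
q2 | [_]baccba   read _ → write c, move R, go to q0
q0 | c[b]accba   read b → write b, move R, go to q0
q0 | cb[a]ccba   read a → write _, move L, go to q3
q3 | c[b]_ccba
No transition is defined for (q3, b); M halts in state q3.

q3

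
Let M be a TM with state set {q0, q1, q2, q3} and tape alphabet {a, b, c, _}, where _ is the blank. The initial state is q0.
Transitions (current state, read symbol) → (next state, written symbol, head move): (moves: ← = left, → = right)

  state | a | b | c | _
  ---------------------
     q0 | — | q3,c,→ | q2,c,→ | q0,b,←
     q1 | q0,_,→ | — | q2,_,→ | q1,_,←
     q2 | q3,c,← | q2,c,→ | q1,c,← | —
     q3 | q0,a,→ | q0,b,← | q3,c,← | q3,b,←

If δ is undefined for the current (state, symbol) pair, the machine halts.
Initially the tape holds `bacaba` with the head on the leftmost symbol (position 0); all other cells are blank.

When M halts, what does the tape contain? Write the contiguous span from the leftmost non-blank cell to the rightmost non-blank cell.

q0 | [b]acaba   read b → write c, move →, go to q3
q3 | c[a]caba   read a → write a, move →, go to q0
q0 | ca[c]aba   read c → write c, move →, go to q2
q2 | cac[a]ba   read a → write c, move ←, go to q3
q3 | ca[c]cba   read c → write c, move ←, go to q3
q3 | c[a]ccba   read a → write a, move →, go to q0
q0 | ca[c]cba   read c → write c, move →, go to q2
q2 | cac[c]ba   read c → write c, move ←, go to q1
q1 | ca[c]cba   read c → write _, move →, go to q2
q2 | ca_[c]ba   read c → write c, move ←, go to q1
q1 | ca[_]cba   read _ → write _, move ←, go to q1
q1 | c[a]_cba   read a → write _, move →, go to q0
q0 | c_[_]cba   read _ → write b, move ←, go to q0
q0 | c[_]bcba   read _ → write b, move ←, go to q0
q0 | [c]bbcba   read c → write c, move →, go to q2
q2 | c[b]bcba   read b → write c, move →, go to q2
q2 | cc[b]cba   read b → write c, move →, go to q2
q2 | ccc[c]ba   read c → write c, move ←, go to q1
q1 | cc[c]cba   read c → write _, move →, go to q2
q2 | cc_[c]ba   read c → write c, move ←, go to q1
q1 | cc[_]cba   read _ → write _, move ←, go to q1
q1 | c[c]_cba   read c → write _, move →, go to q2
q2 | c_[_]cba
The non-blank tape span at halt is c__cba.

c__cba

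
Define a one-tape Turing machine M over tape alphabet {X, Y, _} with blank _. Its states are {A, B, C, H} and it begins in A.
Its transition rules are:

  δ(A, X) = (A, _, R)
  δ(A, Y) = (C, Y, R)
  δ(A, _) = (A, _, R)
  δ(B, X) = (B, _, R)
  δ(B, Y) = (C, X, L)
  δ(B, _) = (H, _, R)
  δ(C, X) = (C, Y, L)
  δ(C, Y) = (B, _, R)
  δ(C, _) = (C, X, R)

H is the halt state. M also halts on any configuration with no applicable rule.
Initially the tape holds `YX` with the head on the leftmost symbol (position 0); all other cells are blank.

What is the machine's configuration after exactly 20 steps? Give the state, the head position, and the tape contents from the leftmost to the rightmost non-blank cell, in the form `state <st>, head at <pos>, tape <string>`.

state C, head at -2, tape XYYY

state=A head=0 tape=__[Y]X   (A,Y)→(C,Y,R)
state=C head=1 tape=__Y[X]   (C,X)→(C,Y,L)
state=C head=0 tape=__[Y]Y   (C,Y)→(B,_,R)
state=B head=1 tape=___[Y]   (B,Y)→(C,X,L)
state=C head=0 tape=__[_]X   (C,_)→(C,X,R)
state=C head=1 tape=__X[X]   (C,X)→(C,Y,L)
state=C head=0 tape=__[X]Y   (C,X)→(C,Y,L)
state=C head=-1 tape=_[_]YY   (C,_)→(C,X,R)
state=C head=0 tape=_X[Y]Y   (C,Y)→(B,_,R)
state=B head=1 tape=_X_[Y]   (B,Y)→(C,X,L)
state=C head=0 tape=_X[_]X   (C,_)→(C,X,R)
state=C head=1 tape=_XX[X]   (C,X)→(C,Y,L)
state=C head=0 tape=_X[X]Y   (C,X)→(C,Y,L)
state=C head=-1 tape=_[X]YY   (C,X)→(C,Y,L)
state=C head=-2 tape=[_]YYY   (C,_)→(C,X,R)
state=C head=-1 tape=X[Y]YY   (C,Y)→(B,_,R)
state=B head=0 tape=X_[Y]Y   (B,Y)→(C,X,L)
state=C head=-1 tape=X[_]XY   (C,_)→(C,X,R)
state=C head=0 tape=XX[X]Y   (C,X)→(C,Y,L)
state=C head=-1 tape=X[X]YY   (C,X)→(C,Y,L)
state=C head=-2 tape=[X]YYY
After 20 steps: state C, head at -2, tape XYYY.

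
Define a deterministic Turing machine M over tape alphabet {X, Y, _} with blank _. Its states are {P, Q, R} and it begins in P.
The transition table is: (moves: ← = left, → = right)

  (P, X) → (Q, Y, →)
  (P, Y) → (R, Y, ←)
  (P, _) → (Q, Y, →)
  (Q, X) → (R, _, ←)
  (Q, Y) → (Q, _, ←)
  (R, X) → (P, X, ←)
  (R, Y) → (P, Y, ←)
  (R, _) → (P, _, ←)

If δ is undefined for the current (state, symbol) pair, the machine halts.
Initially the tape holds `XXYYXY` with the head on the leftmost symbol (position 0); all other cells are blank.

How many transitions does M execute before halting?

6

P | __[X]XYYXY   read X → write Y, move →, go to Q
Q | __Y[X]YYXY   read X → write _, move ←, go to R
R | __[Y]_YYXY   read Y → write Y, move ←, go to P
P | _[_]Y_YYXY   read _ → write Y, move →, go to Q
Q | _Y[Y]_YYXY   read Y → write _, move ←, go to Q
Q | _[Y]__YYXY   read Y → write _, move ←, go to Q
Q | [_]___YYXY
M halts after 6 transitions.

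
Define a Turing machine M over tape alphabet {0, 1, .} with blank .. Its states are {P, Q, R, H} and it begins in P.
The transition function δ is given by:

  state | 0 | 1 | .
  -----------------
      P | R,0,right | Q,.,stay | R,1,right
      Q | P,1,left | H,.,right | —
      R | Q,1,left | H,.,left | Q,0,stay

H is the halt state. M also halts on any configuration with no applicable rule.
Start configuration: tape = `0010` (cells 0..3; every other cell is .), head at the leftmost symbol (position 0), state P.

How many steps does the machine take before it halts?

5

P | .[0]010   read 0 → write 0, move right, go to R
R | .0[0]10   read 0 → write 1, move left, go to Q
Q | .[0]110   read 0 → write 1, move left, go to P
P | [.]1110   read . → write 1, move right, go to R
R | 1[1]110   read 1 → write ., move left, go to H
H | [1].110
M halts after 5 transitions.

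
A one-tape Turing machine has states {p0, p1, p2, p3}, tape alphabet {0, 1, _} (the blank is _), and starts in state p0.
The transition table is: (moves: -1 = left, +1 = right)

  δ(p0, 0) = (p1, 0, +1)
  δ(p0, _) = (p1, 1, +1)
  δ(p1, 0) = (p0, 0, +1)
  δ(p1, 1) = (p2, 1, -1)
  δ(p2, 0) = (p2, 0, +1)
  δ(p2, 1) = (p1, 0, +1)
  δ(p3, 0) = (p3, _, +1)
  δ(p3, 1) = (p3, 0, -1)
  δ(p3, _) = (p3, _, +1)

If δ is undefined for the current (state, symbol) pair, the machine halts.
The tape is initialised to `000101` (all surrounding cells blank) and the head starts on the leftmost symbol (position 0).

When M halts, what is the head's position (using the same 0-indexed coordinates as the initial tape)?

p0 | [0]00101   read 0 → write 0, move +1, go to p1
p1 | 0[0]0101   read 0 → write 0, move +1, go to p0
p0 | 00[0]101   read 0 → write 0, move +1, go to p1
p1 | 000[1]01   read 1 → write 1, move -1, go to p2
p2 | 00[0]101   read 0 → write 0, move +1, go to p2
p2 | 000[1]01   read 1 → write 0, move +1, go to p1
p1 | 0000[0]1   read 0 → write 0, move +1, go to p0
p0 | 00000[1]
At halt the head is at cell 5.

5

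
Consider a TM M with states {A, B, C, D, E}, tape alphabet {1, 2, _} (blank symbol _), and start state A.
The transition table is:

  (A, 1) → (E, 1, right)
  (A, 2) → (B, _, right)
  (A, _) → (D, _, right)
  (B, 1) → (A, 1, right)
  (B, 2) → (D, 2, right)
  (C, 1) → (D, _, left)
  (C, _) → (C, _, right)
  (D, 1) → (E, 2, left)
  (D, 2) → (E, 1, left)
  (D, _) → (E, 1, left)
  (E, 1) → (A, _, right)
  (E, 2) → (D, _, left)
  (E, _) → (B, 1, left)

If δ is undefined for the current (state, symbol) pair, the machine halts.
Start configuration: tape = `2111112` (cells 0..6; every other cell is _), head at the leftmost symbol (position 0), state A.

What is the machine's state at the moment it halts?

B

A | [2]111112_   read 2 → write _, move right, go to B
B | _[1]11112_   read 1 → write 1, move right, go to A
A | _1[1]1112_   read 1 → write 1, move right, go to E
E | _11[1]112_   read 1 → write _, move right, go to A
A | _11_[1]12_   read 1 → write 1, move right, go to E
E | _11_1[1]2_   read 1 → write _, move right, go to A
A | _11_1_[2]_   read 2 → write _, move right, go to B
B | _11_1__[_]
No transition is defined for (B, _); M halts in state B.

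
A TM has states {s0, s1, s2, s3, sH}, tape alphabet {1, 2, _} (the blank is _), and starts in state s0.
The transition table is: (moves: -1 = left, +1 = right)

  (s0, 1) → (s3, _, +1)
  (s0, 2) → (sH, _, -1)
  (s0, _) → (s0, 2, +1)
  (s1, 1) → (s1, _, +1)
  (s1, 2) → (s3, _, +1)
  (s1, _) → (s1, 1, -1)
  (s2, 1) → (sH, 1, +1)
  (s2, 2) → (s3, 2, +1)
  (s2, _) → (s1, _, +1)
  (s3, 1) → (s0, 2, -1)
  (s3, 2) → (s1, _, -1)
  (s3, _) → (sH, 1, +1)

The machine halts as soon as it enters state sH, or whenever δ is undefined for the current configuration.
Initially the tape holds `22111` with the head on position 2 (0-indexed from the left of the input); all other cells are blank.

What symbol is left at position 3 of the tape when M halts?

state=s0 head=2 tape=22[1]11   (s0,1)→(s3,_,+1)
state=s3 head=3 tape=22_[1]1   (s3,1)→(s0,2,-1)
state=s0 head=2 tape=22[_]21   (s0,_)→(s0,2,+1)
state=s0 head=3 tape=222[2]1   (s0,2)→(sH,_,-1)
state=sH head=2 tape=22[2]_1
Cell 3 holds _ when M halts.

_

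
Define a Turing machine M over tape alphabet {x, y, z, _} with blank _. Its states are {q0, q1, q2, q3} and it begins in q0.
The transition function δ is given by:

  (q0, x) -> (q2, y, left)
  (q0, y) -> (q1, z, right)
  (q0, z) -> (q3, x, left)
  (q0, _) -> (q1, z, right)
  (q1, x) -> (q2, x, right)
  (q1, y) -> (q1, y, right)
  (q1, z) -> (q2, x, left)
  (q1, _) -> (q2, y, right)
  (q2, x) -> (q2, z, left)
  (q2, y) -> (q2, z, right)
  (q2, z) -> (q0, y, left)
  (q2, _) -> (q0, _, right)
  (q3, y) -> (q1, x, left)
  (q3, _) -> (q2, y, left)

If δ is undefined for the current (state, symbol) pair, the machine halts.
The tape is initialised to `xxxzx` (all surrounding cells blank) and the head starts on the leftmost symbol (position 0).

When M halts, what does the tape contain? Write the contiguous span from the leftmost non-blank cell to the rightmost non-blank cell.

q0 | ___[x]xxzx   read x → write y, move left, go to q2
q2 | __[_]yxxzx   read _ → write _, move right, go to q0
q0 | ___[y]xxzx   read y → write z, move right, go to q1
q1 | ___z[x]xzx   read x → write x, move right, go to q2
q2 | ___zx[x]zx   read x → write z, move left, go to q2
q2 | ___z[x]zzx   read x → write z, move left, go to q2
q2 | ___[z]zzzx   read z → write y, move left, go to q0
q0 | __[_]yzzzx   read _ → write z, move right, go to q1
q1 | __z[y]zzzx   read y → write y, move right, go to q1
q1 | __zy[z]zzx   read z → write x, move left, go to q2
q2 | __z[y]xzzx   read y → write z, move right, go to q2
q2 | __zz[x]zzx   read x → write z, move left, go to q2
q2 | __z[z]zzzx   read z → write y, move left, go to q0
q0 | __[z]yzzzx   read z → write x, move left, go to q3
q3 | _[_]xyzzzx   read _ → write y, move left, go to q2
q2 | [_]yxyzzzx   read _ → write _, move right, go to q0
q0 | _[y]xyzzzx   read y → write z, move right, go to q1
q1 | _z[x]yzzzx   read x → write x, move right, go to q2
q2 | _zx[y]zzzx   read y → write z, move right, go to q2
q2 | _zxz[z]zzx   read z → write y, move left, go to q0
q0 | _zx[z]yzzx   read z → write x, move left, go to q3
q3 | _z[x]xyzzx
The non-blank tape span at halt is zxxyzzx.

zxxyzzx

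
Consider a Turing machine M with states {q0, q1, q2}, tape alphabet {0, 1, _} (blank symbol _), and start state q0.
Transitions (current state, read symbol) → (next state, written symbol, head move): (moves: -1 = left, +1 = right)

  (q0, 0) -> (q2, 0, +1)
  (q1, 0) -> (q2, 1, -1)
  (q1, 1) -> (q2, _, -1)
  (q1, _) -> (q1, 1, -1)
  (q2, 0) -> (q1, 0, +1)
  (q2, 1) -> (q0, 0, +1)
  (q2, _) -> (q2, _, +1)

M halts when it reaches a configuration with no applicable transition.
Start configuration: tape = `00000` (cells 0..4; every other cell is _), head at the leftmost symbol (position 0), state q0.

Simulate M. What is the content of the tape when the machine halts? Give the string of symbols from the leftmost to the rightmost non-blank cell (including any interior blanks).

01100

q0 | _[0]0000   read 0 → write 0, move +1, go to q2
q2 | _0[0]000   read 0 → write 0, move +1, go to q1
q1 | _00[0]00   read 0 → write 1, move -1, go to q2
q2 | _0[0]100   read 0 → write 0, move +1, go to q1
q1 | _00[1]00   read 1 → write _, move -1, go to q2
q2 | _0[0]_00   read 0 → write 0, move +1, go to q1
q1 | _00[_]00   read _ → write 1, move -1, go to q1
q1 | _0[0]100   read 0 → write 1, move -1, go to q2
q2 | _[0]1100   read 0 → write 0, move +1, go to q1
q1 | _0[1]100   read 1 → write _, move -1, go to q2
q2 | _[0]_100   read 0 → write 0, move +1, go to q1
q1 | _0[_]100   read _ → write 1, move -1, go to q1
q1 | _[0]1100   read 0 → write 1, move -1, go to q2
q2 | [_]11100   read _ → write _, move +1, go to q2
q2 | _[1]1100   read 1 → write 0, move +1, go to q0
q0 | _0[1]100
The non-blank tape span at halt is 01100.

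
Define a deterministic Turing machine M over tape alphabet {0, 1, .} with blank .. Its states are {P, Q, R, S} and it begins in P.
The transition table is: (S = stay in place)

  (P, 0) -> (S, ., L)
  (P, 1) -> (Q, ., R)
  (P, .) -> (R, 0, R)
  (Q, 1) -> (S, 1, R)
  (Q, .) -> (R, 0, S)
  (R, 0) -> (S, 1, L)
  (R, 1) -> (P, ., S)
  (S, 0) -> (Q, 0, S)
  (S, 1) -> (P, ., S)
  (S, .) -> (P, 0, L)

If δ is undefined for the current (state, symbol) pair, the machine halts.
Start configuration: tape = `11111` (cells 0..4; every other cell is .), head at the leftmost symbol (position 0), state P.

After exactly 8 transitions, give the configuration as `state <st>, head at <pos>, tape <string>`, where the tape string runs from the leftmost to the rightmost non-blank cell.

state=P head=0 tape=[1]1111.   (P,1)→(Q,.,R)
state=Q head=1 tape=.[1]111.   (Q,1)→(S,1,R)
state=S head=2 tape=.1[1]11.   (S,1)→(P,.,S)
state=P head=2 tape=.1[.]11.   (P,.)→(R,0,R)
state=R head=3 tape=.10[1]1.   (R,1)→(P,.,S)
state=P head=3 tape=.10[.]1.   (P,.)→(R,0,R)
state=R head=4 tape=.100[1].   (R,1)→(P,.,S)
state=P head=4 tape=.100[.].   (P,.)→(R,0,R)
state=R head=5 tape=.1000[.]
After 8 steps: state R, head at 5, tape 1000.

state R, head at 5, tape 1000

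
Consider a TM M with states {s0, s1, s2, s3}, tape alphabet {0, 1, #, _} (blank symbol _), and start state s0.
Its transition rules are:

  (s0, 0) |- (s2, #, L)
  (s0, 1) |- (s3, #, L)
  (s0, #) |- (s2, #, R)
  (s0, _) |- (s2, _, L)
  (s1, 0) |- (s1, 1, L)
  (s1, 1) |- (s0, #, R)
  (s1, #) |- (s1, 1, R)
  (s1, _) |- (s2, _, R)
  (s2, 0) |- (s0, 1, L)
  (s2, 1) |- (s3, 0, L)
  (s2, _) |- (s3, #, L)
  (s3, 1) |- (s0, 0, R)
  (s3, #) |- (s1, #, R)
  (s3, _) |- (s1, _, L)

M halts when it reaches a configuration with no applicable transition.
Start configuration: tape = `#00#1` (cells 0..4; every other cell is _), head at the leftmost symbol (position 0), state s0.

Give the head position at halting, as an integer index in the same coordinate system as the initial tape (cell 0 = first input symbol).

s0 | [#]00#1   read # → write #, move R, go to s2
s2 | #[0]0#1   read 0 → write 1, move L, go to s0
s0 | [#]10#1   read # → write #, move R, go to s2
s2 | #[1]0#1   read 1 → write 0, move L, go to s3
s3 | [#]00#1   read # → write #, move R, go to s1
s1 | #[0]0#1   read 0 → write 1, move L, go to s1
s1 | [#]10#1   read # → write 1, move R, go to s1
s1 | 1[1]0#1   read 1 → write #, move R, go to s0
s0 | 1#[0]#1   read 0 → write #, move L, go to s2
s2 | 1[#]##1
At halt the head is at cell 1.

1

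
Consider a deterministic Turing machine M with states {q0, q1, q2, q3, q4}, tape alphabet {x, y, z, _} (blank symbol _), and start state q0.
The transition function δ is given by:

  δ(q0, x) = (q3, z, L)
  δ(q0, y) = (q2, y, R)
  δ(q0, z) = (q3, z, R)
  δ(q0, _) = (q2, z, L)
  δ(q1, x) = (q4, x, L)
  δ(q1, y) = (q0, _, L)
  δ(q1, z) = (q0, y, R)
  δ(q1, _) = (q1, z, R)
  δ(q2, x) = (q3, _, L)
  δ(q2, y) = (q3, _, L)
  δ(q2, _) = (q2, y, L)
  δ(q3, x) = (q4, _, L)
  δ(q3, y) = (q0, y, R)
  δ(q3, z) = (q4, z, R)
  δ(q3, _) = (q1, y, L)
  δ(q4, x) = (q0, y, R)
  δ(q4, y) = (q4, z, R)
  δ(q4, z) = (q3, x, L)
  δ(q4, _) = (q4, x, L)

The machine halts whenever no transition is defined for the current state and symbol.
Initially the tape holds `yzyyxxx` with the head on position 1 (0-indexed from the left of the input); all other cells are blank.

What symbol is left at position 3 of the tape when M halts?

state=q0 head=1 tape=y[z]yyxxx   (q0,z)→(q3,z,R)
state=q3 head=2 tape=yz[y]yxxx   (q3,y)→(q0,y,R)
state=q0 head=3 tape=yzy[y]xxx   (q0,y)→(q2,y,R)
state=q2 head=4 tape=yzyy[x]xx   (q2,x)→(q3,_,L)
state=q3 head=3 tape=yzy[y]_xx   (q3,y)→(q0,y,R)
state=q0 head=4 tape=yzyy[_]xx   (q0,_)→(q2,z,L)
state=q2 head=3 tape=yzy[y]zxx   (q2,y)→(q3,_,L)
state=q3 head=2 tape=yz[y]_zxx   (q3,y)→(q0,y,R)
state=q0 head=3 tape=yzy[_]zxx   (q0,_)→(q2,z,L)
state=q2 head=2 tape=yz[y]zzxx   (q2,y)→(q3,_,L)
state=q3 head=1 tape=y[z]_zzxx   (q3,z)→(q4,z,R)
state=q4 head=2 tape=yz[_]zzxx   (q4,_)→(q4,x,L)
state=q4 head=1 tape=y[z]xzzxx   (q4,z)→(q3,x,L)
state=q3 head=0 tape=[y]xxzzxx   (q3,y)→(q0,y,R)
state=q0 head=1 tape=y[x]xzzxx   (q0,x)→(q3,z,L)
state=q3 head=0 tape=[y]zxzzxx   (q3,y)→(q0,y,R)
state=q0 head=1 tape=y[z]xzzxx   (q0,z)→(q3,z,R)
state=q3 head=2 tape=yz[x]zzxx   (q3,x)→(q4,_,L)
state=q4 head=1 tape=y[z]_zzxx   (q4,z)→(q3,x,L)
state=q3 head=0 tape=[y]x_zzxx   (q3,y)→(q0,y,R)
state=q0 head=1 tape=y[x]_zzxx   (q0,x)→(q3,z,L)
state=q3 head=0 tape=[y]z_zzxx   (q3,y)→(q0,y,R)
state=q0 head=1 tape=y[z]_zzxx   (q0,z)→(q3,z,R)
state=q3 head=2 tape=yz[_]zzxx   (q3,_)→(q1,y,L)
state=q1 head=1 tape=y[z]yzzxx   (q1,z)→(q0,y,R)
state=q0 head=2 tape=yy[y]zzxx   (q0,y)→(q2,y,R)
state=q2 head=3 tape=yyy[z]zxx
Cell 3 holds z when M halts.

z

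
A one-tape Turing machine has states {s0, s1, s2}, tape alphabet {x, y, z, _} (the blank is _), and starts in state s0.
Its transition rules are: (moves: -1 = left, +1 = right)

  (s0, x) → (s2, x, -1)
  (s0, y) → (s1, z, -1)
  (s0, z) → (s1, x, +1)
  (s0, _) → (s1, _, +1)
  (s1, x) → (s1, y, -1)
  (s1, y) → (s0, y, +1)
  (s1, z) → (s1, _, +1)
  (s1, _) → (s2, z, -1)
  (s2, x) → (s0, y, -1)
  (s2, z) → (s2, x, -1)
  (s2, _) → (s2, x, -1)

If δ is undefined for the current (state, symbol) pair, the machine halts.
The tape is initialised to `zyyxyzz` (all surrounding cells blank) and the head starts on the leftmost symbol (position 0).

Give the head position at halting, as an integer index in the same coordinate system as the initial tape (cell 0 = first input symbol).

state=s0 head=0 tape=[z]yyxyzz_   (s0,z)→(s1,x,+1)
state=s1 head=1 tape=x[y]yxyzz_   (s1,y)→(s0,y,+1)
state=s0 head=2 tape=xy[y]xyzz_   (s0,y)→(s1,z,-1)
state=s1 head=1 tape=x[y]zxyzz_   (s1,y)→(s0,y,+1)
state=s0 head=2 tape=xy[z]xyzz_   (s0,z)→(s1,x,+1)
state=s1 head=3 tape=xyx[x]yzz_   (s1,x)→(s1,y,-1)
state=s1 head=2 tape=xy[x]yyzz_   (s1,x)→(s1,y,-1)
state=s1 head=1 tape=x[y]yyyzz_   (s1,y)→(s0,y,+1)
state=s0 head=2 tape=xy[y]yyzz_   (s0,y)→(s1,z,-1)
state=s1 head=1 tape=x[y]zyyzz_   (s1,y)→(s0,y,+1)
state=s0 head=2 tape=xy[z]yyzz_   (s0,z)→(s1,x,+1)
state=s1 head=3 tape=xyx[y]yzz_   (s1,y)→(s0,y,+1)
state=s0 head=4 tape=xyxy[y]zz_   (s0,y)→(s1,z,-1)
state=s1 head=3 tape=xyx[y]zzz_   (s1,y)→(s0,y,+1)
state=s0 head=4 tape=xyxy[z]zz_   (s0,z)→(s1,x,+1)
state=s1 head=5 tape=xyxyx[z]z_   (s1,z)→(s1,_,+1)
state=s1 head=6 tape=xyxyx_[z]_   (s1,z)→(s1,_,+1)
state=s1 head=7 tape=xyxyx__[_]   (s1,_)→(s2,z,-1)
state=s2 head=6 tape=xyxyx_[_]z   (s2,_)→(s2,x,-1)
state=s2 head=5 tape=xyxyx[_]xz   (s2,_)→(s2,x,-1)
state=s2 head=4 tape=xyxy[x]xxz   (s2,x)→(s0,y,-1)
state=s0 head=3 tape=xyx[y]yxxz   (s0,y)→(s1,z,-1)
state=s1 head=2 tape=xy[x]zyxxz   (s1,x)→(s1,y,-1)
state=s1 head=1 tape=x[y]yzyxxz   (s1,y)→(s0,y,+1)
state=s0 head=2 tape=xy[y]zyxxz   (s0,y)→(s1,z,-1)
state=s1 head=1 tape=x[y]zzyxxz   (s1,y)→(s0,y,+1)
state=s0 head=2 tape=xy[z]zyxxz   (s0,z)→(s1,x,+1)
state=s1 head=3 tape=xyx[z]yxxz   (s1,z)→(s1,_,+1)
state=s1 head=4 tape=xyx_[y]xxz   (s1,y)→(s0,y,+1)
state=s0 head=5 tape=xyx_y[x]xz   (s0,x)→(s2,x,-1)
state=s2 head=4 tape=xyx_[y]xxz
At halt the head is at cell 4.

4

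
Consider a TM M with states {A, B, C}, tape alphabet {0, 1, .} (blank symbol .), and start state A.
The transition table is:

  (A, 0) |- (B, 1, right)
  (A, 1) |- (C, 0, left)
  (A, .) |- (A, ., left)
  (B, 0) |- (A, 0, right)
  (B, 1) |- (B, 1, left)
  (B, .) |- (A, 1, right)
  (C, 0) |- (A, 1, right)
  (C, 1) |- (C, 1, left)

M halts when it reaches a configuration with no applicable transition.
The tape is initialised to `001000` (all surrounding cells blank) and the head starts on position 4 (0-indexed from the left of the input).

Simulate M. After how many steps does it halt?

19

state=A head=4 tape=.0010[0]0..   (A,0)→(B,1,right)
state=B head=5 tape=.00101[0]..   (B,0)→(A,0,right)
state=A head=6 tape=.001010[.].   (A,.)→(A,.,left)
state=A head=5 tape=.00101[0]..   (A,0)→(B,1,right)
state=B head=6 tape=.001011[.].   (B,.)→(A,1,right)
state=A head=7 tape=.0010111[.]   (A,.)→(A,.,left)
state=A head=6 tape=.001011[1].   (A,1)→(C,0,left)
state=C head=5 tape=.00101[1]0.   (C,1)→(C,1,left)
state=C head=4 tape=.0010[1]10.   (C,1)→(C,1,left)
state=C head=3 tape=.001[0]110.   (C,0)→(A,1,right)
state=A head=4 tape=.0011[1]10.   (A,1)→(C,0,left)
state=C head=3 tape=.001[1]010.   (C,1)→(C,1,left)
state=C head=2 tape=.00[1]1010.   (C,1)→(C,1,left)
state=C head=1 tape=.0[0]11010.   (C,0)→(A,1,right)
state=A head=2 tape=.01[1]1010.   (A,1)→(C,0,left)
state=C head=1 tape=.0[1]01010.   (C,1)→(C,1,left)
state=C head=0 tape=.[0]101010.   (C,0)→(A,1,right)
state=A head=1 tape=.1[1]01010.   (A,1)→(C,0,left)
state=C head=0 tape=.[1]001010.   (C,1)→(C,1,left)
state=C head=-1 tape=[.]1001010.
M halts after 19 transitions.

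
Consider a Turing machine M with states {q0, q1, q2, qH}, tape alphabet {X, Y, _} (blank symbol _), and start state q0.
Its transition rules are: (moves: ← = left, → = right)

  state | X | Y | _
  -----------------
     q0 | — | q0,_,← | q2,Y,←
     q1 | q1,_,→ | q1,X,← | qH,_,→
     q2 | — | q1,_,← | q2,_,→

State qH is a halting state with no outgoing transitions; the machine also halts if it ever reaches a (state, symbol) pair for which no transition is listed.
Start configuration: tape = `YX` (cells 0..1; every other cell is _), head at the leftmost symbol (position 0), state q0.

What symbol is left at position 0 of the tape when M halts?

state=q0 head=0 tape=__[Y]X   (q0,Y)→(q0,_,←)
state=q0 head=-1 tape=_[_]_X   (q0,_)→(q2,Y,←)
state=q2 head=-2 tape=[_]Y_X   (q2,_)→(q2,_,→)
state=q2 head=-1 tape=_[Y]_X   (q2,Y)→(q1,_,←)
state=q1 head=-2 tape=[_]__X   (q1,_)→(qH,_,→)
state=qH head=-1 tape=_[_]_X
Cell 0 holds _ when M halts.

_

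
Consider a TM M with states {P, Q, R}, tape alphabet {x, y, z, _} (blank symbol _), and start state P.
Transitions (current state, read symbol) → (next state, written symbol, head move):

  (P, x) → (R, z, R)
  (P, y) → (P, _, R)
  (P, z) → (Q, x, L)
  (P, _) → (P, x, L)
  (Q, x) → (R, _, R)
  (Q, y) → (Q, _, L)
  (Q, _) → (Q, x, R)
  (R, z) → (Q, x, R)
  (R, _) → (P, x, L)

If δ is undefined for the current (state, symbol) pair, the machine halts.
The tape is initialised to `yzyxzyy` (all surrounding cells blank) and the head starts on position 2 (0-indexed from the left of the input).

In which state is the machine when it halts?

P | yz[y]xzyy   read y → write _, move R, go to P
P | yz_[x]zyy   read x → write z, move R, go to R
R | yz_z[z]yy   read z → write x, move R, go to Q
Q | yz_zx[y]y   read y → write _, move L, go to Q
Q | yz_z[x]_y   read x → write _, move R, go to R
R | yz_z_[_]y   read _ → write x, move L, go to P
P | yz_z[_]xy   read _ → write x, move L, go to P
P | yz_[z]xxy   read z → write x, move L, go to Q
Q | yz[_]xxxy   read _ → write x, move R, go to Q
Q | yzx[x]xxy   read x → write _, move R, go to R
R | yzx_[x]xy
No transition is defined for (R, x); M halts in state R.

R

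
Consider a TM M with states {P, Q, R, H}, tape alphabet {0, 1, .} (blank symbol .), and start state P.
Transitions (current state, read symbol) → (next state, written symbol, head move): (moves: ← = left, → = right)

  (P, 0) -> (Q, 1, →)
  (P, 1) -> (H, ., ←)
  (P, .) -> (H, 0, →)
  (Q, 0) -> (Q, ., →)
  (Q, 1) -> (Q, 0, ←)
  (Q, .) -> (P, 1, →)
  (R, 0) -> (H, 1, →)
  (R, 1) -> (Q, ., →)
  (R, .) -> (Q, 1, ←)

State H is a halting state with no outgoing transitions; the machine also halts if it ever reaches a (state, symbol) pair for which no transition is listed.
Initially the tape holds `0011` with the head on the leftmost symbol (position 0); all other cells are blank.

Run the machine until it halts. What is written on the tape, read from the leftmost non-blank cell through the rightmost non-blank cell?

P | .[0]011...   read 0 → write 1, move →, go to Q
Q | .1[0]11...   read 0 → write ., move →, go to Q
Q | .1.[1]1...   read 1 → write 0, move ←, go to Q
Q | .1[.]01...   read . → write 1, move →, go to P
P | .11[0]1...   read 0 → write 1, move →, go to Q
Q | .111[1]...   read 1 → write 0, move ←, go to Q
Q | .11[1]0...   read 1 → write 0, move ←, go to Q
Q | .1[1]00...   read 1 → write 0, move ←, go to Q
Q | .[1]000...   read 1 → write 0, move ←, go to Q
Q | [.]0000...   read . → write 1, move →, go to P
P | 1[0]000...   read 0 → write 1, move →, go to Q
Q | 11[0]00...   read 0 → write ., move →, go to Q
Q | 11.[0]0...   read 0 → write ., move →, go to Q
Q | 11..[0]...   read 0 → write ., move →, go to Q
Q | 11...[.]..   read . → write 1, move →, go to P
P | 11...1[.].   read . → write 0, move →, go to H
H | 11...10[.]
The non-blank tape span at halt is 11...10.

11...10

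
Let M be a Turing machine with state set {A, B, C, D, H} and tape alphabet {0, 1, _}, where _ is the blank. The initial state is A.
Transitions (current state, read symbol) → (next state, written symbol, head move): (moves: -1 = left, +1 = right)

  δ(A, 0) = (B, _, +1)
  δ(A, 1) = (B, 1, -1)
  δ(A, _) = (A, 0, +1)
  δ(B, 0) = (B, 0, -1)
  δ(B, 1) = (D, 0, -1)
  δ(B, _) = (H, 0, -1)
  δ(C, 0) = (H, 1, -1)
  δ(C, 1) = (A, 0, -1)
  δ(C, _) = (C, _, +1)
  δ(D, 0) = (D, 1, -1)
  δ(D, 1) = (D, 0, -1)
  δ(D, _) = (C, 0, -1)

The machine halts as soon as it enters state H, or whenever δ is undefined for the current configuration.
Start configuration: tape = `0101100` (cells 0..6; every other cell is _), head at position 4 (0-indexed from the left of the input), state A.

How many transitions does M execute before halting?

8

state=A head=4 tape=__0101[1]00   (A,1)→(B,1,-1)
state=B head=3 tape=__010[1]100   (B,1)→(D,0,-1)
state=D head=2 tape=__01[0]0100   (D,0)→(D,1,-1)
state=D head=1 tape=__0[1]10100   (D,1)→(D,0,-1)
state=D head=0 tape=__[0]010100   (D,0)→(D,1,-1)
state=D head=-1 tape=_[_]1010100   (D,_)→(C,0,-1)
state=C head=-2 tape=[_]01010100   (C,_)→(C,_,+1)
state=C head=-1 tape=_[0]1010100   (C,0)→(H,1,-1)
state=H head=-2 tape=[_]11010100
M halts after 8 transitions.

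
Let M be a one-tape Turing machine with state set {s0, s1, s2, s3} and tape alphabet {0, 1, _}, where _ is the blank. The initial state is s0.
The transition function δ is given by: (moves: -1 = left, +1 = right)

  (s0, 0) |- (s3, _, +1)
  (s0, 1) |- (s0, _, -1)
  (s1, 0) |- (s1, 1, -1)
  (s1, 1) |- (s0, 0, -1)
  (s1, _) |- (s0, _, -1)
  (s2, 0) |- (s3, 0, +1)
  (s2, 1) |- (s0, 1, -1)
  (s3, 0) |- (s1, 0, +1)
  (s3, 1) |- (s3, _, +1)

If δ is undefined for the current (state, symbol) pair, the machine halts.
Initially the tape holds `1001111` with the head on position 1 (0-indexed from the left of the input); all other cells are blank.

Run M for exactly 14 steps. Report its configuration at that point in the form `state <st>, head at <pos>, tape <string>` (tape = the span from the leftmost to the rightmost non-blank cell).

state s1, head at 7, tape 1_____0

s0 | 1[0]01111_   read 0 → write _, move +1, go to s3
s3 | 1_[0]1111_   read 0 → write 0, move +1, go to s1
s1 | 1_0[1]111_   read 1 → write 0, move -1, go to s0
s0 | 1_[0]0111_   read 0 → write _, move +1, go to s3
s3 | 1__[0]111_   read 0 → write 0, move +1, go to s1
s1 | 1__0[1]11_   read 1 → write 0, move -1, go to s0
s0 | 1__[0]011_   read 0 → write _, move +1, go to s3
s3 | 1___[0]11_   read 0 → write 0, move +1, go to s1
s1 | 1___0[1]1_   read 1 → write 0, move -1, go to s0
s0 | 1___[0]01_   read 0 → write _, move +1, go to s3
s3 | 1____[0]1_   read 0 → write 0, move +1, go to s1
s1 | 1____0[1]_   read 1 → write 0, move -1, go to s0
s0 | 1____[0]0_   read 0 → write _, move +1, go to s3
s3 | 1_____[0]_   read 0 → write 0, move +1, go to s1
s1 | 1_____0[_]
After 14 steps: state s1, head at 7, tape 1_____0.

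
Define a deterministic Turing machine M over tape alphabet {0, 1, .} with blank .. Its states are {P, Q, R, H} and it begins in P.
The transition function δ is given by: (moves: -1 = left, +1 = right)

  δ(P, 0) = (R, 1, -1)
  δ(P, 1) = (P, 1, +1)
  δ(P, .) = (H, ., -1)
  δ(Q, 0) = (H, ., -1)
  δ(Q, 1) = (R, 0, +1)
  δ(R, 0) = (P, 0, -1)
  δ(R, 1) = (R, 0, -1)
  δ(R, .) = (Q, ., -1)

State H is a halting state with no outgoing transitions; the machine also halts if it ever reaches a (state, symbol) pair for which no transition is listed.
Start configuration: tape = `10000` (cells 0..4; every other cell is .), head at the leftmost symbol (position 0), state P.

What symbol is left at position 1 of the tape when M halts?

1

state=P head=0 tape=..[1]0000   (P,1)→(P,1,+1)
state=P head=1 tape=..1[0]000   (P,0)→(R,1,-1)
state=R head=0 tape=..[1]1000   (R,1)→(R,0,-1)
state=R head=-1 tape=.[.]01000   (R,.)→(Q,.,-1)
state=Q head=-2 tape=[.].01000
Cell 1 holds 1 when M halts.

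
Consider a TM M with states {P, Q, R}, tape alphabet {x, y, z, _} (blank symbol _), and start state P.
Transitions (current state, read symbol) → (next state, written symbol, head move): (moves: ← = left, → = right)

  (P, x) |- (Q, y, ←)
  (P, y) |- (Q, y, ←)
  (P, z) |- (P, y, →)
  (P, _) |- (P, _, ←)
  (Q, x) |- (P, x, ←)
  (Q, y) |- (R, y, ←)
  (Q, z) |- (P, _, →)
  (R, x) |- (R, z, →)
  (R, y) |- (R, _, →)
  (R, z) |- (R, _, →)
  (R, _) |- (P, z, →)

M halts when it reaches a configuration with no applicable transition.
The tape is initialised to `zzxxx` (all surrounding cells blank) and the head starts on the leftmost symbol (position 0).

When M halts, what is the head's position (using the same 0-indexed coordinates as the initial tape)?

4

state=P head=0 tape=[z]zxxx__   (P,z)→(P,y,→)
state=P head=1 tape=y[z]xxx__   (P,z)→(P,y,→)
state=P head=2 tape=yy[x]xx__   (P,x)→(Q,y,←)
state=Q head=1 tape=y[y]yxx__   (Q,y)→(R,y,←)
state=R head=0 tape=[y]yyxx__   (R,y)→(R,_,→)
state=R head=1 tape=_[y]yxx__   (R,y)→(R,_,→)
state=R head=2 tape=__[y]xx__   (R,y)→(R,_,→)
state=R head=3 tape=___[x]x__   (R,x)→(R,z,→)
state=R head=4 tape=___z[x]__   (R,x)→(R,z,→)
state=R head=5 tape=___zz[_]_   (R,_)→(P,z,→)
state=P head=6 tape=___zzz[_]   (P,_)→(P,_,←)
state=P head=5 tape=___zz[z]_   (P,z)→(P,y,→)
state=P head=6 tape=___zzy[_]   (P,_)→(P,_,←)
state=P head=5 tape=___zz[y]_   (P,y)→(Q,y,←)
state=Q head=4 tape=___z[z]y_   (Q,z)→(P,_,→)
state=P head=5 tape=___z_[y]_   (P,y)→(Q,y,←)
state=Q head=4 tape=___z[_]y_
At halt the head is at cell 4.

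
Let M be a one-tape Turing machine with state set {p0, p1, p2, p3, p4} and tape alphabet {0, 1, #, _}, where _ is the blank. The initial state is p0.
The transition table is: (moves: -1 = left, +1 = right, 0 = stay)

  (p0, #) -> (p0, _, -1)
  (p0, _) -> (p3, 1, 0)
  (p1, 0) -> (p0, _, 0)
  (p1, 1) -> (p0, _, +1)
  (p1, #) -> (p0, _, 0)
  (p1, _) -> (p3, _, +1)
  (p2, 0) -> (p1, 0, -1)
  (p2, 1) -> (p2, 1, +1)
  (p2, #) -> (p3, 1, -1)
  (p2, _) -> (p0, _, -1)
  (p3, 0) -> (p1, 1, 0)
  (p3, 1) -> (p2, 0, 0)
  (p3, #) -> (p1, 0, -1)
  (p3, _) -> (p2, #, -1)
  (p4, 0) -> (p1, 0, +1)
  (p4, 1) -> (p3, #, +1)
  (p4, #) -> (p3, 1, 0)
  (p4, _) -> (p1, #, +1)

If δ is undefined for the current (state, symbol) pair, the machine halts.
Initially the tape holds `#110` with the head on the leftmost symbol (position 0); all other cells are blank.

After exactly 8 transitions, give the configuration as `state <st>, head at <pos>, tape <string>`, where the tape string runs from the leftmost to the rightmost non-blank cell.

state=p0 head=0 tape=__[#]110   (p0,#)→(p0,_,-1)
state=p0 head=-1 tape=_[_]_110   (p0,_)→(p3,1,0)
state=p3 head=-1 tape=_[1]_110   (p3,1)→(p2,0,0)
state=p2 head=-1 tape=_[0]_110   (p2,0)→(p1,0,-1)
state=p1 head=-2 tape=[_]0_110   (p1,_)→(p3,_,+1)
state=p3 head=-1 tape=_[0]_110   (p3,0)→(p1,1,0)
state=p1 head=-1 tape=_[1]_110   (p1,1)→(p0,_,+1)
state=p0 head=0 tape=__[_]110   (p0,_)→(p3,1,0)
state=p3 head=0 tape=__[1]110
After 8 steps: state p3, head at 0, tape 1110.

state p3, head at 0, tape 1110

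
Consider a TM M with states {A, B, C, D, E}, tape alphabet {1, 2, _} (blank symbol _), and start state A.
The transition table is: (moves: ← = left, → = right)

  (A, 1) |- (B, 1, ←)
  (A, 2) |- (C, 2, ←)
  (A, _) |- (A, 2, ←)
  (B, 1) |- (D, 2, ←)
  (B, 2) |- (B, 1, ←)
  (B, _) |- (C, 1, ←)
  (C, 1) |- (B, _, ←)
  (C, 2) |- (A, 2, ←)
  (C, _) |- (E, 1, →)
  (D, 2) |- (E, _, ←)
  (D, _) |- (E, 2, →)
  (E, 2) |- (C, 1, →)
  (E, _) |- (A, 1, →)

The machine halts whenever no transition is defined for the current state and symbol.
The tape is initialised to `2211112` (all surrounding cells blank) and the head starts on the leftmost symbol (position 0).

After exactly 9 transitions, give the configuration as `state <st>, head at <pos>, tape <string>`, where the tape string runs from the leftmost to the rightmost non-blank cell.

state B, head at -1, tape 21_211112

state=A head=0 tape=__[2]211112   (A,2)→(C,2,←)
state=C head=-1 tape=_[_]2211112   (C,_)→(E,1,→)
state=E head=0 tape=_1[2]211112   (E,2)→(C,1,→)
state=C head=1 tape=_11[2]11112   (C,2)→(A,2,←)
state=A head=0 tape=_1[1]211112   (A,1)→(B,1,←)
state=B head=-1 tape=_[1]1211112   (B,1)→(D,2,←)
state=D head=-2 tape=[_]21211112   (D,_)→(E,2,→)
state=E head=-1 tape=2[2]1211112   (E,2)→(C,1,→)
state=C head=0 tape=21[1]211112   (C,1)→(B,_,←)
state=B head=-1 tape=2[1]_211112
After 9 steps: state B, head at -1, tape 21_211112.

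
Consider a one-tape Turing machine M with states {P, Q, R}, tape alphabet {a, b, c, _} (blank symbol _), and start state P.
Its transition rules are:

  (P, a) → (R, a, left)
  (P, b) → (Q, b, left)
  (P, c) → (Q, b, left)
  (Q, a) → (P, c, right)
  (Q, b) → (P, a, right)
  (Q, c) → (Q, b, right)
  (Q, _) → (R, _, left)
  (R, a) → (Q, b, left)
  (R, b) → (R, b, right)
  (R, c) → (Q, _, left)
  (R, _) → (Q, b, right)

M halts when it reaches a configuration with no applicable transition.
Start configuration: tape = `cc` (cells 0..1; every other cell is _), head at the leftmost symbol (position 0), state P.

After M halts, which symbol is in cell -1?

b

P | __[c]c_   read c → write b, move left, go to Q
Q | _[_]bc_   read _ → write _, move left, go to R
R | [_]_bc_   read _ → write b, move right, go to Q
Q | b[_]bc_   read _ → write _, move left, go to R
R | [b]_bc_   read b → write b, move right, go to R
R | b[_]bc_   read _ → write b, move right, go to Q
Q | bb[b]c_   read b → write a, move right, go to P
P | bba[c]_   read c → write b, move left, go to Q
Q | bb[a]b_   read a → write c, move right, go to P
P | bbc[b]_   read b → write b, move left, go to Q
Q | bb[c]b_   read c → write b, move right, go to Q
Q | bbb[b]_   read b → write a, move right, go to P
P | bbba[_]
Cell -1 holds b when M halts.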